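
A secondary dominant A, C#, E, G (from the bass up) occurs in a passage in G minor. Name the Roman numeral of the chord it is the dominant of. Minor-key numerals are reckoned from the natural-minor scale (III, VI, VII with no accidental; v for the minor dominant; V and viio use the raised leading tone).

V

The chord is a dominant seventh chord on A.
A dominant resolves down a perfect fifth: A → D. In G minor, D is scale degree 5, i.e. V.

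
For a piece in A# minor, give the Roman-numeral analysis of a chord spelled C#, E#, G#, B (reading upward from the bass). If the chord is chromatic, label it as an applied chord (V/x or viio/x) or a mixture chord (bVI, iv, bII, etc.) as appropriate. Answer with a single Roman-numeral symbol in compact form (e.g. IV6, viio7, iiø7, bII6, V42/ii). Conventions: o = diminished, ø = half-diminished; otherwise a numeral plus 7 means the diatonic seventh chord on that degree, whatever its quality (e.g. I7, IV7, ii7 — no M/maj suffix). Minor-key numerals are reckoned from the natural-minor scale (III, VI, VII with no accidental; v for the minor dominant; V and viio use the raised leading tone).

V7/VI

The pitches C#-E#-G#-B form a dominant seventh chord rooted on C#.
C# is not a diatonic chord root with this quality in A# minor, but it lies a perfect fifth above F# (VI), so the chord functions as an applied dominant of VI.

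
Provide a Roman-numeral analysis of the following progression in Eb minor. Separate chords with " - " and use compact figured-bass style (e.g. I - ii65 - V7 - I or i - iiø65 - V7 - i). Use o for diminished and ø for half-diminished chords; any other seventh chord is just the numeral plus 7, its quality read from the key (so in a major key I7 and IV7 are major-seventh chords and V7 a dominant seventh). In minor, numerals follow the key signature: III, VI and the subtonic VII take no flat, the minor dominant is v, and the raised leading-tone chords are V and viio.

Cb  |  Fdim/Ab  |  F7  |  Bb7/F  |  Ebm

VI - iio6 - V7/V - V43 - i

Cb: major triad on Cb = scale degree 6 → VI.
Fdim/Ab has root F, degree 2 in Eb minor, so iio6.
F7 is the secondary dominant of V (dominant seventh chord on F): V7/V.
Bb7/F: root Bb is the dominant; dominant seventh chord there is V43.
Ebm: root Eb is the tonic; minor triad there is i.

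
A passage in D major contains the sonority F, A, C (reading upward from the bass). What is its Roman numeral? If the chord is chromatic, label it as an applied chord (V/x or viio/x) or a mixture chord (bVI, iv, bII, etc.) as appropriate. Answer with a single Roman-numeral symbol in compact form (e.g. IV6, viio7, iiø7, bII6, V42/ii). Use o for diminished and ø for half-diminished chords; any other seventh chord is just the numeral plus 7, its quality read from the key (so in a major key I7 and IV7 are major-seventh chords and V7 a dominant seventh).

Stacked in thirds the chord is F-A-C: a major triad on F.
F is the lowered third degree of D major (diatonic 3 would be F#). This is a major triad on the lowered third degree, borrowed from the parallel minor.

bIII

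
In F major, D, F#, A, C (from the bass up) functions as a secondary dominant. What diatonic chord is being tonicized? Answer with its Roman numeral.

ii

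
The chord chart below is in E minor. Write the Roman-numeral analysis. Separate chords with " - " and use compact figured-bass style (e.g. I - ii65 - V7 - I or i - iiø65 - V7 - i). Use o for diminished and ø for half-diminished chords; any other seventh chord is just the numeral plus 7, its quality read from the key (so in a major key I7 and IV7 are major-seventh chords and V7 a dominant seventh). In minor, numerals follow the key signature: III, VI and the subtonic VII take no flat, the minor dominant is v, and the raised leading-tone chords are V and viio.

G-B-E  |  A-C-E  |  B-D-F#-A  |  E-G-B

i6 - iv - v7 - i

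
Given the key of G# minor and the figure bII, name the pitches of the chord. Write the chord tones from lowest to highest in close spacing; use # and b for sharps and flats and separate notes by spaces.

A C# E

bII is the Neapolitan chord — a major triad on the lowered second degree. In G# minor that root is A.
So the chord is A-C#-E, a major triad.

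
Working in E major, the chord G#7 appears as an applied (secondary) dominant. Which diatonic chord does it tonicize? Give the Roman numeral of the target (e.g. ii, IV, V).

vi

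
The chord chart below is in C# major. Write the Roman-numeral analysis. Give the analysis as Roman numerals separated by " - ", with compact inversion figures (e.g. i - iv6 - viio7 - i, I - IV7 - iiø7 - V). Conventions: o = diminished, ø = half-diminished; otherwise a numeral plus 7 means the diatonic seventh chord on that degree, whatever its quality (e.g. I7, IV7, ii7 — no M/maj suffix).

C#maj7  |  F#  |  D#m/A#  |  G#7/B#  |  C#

I7 - IV - ii64 - V65 - I

C#maj7: major seventh chord on C# = scale degree 1 → I7.
F#: major triad on F# = scale degree 4 → IV.
D#m/A# has root D#, degree 2 in C# major, so ii64.
G#7/B#: dominant seventh chord on G# = scale degree 5 → V65.
C#: root C# is the tonic; major triad there is I.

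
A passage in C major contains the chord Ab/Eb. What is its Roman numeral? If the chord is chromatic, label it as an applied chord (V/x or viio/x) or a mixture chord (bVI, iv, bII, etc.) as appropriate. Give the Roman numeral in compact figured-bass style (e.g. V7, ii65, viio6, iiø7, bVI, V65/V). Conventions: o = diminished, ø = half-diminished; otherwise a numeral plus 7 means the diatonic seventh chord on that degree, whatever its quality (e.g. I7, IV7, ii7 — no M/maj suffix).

The pitches Ab-C-Eb form a major triad rooted on Ab.
Ab is the lowered sixth degree of C major (diatonic 6 would be A). This is a major triad on the lowered sixth degree, borrowed from the parallel minor.
With Eb in the bass the chord is in second inversion, so the figured bass is 64.

bVI64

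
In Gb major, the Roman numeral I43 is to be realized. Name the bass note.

Db

I in Gb major has root Gb; the chord is Gb-Bb-Db-F.
The figure 43 means second inversion — the fifth is in the bass.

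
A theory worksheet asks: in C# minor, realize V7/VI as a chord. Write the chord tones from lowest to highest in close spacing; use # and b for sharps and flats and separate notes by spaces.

E G# B D

The slash means an applied dominant: we want the dominant of VI. In C# minor, VI is A major, and its dominant is built on E.
Building a dominant seventh chord on E gives E-G#-B-D.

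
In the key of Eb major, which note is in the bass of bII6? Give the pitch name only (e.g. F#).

bII in Eb major has root Fb; the chord is Fb-Ab-Cb.
The figure 6 means first inversion — the third is in the bass.

Ab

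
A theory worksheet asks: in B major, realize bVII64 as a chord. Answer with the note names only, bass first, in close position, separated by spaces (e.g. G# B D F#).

E A C#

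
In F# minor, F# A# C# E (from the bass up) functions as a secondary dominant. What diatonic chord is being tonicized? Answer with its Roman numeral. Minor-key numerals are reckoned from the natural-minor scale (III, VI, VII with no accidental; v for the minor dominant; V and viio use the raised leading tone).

The chord is a dominant seventh chord on F#.
A dominant resolves down a perfect fifth: F# → B. In F# minor, B is scale degree 4, i.e. iv.

iv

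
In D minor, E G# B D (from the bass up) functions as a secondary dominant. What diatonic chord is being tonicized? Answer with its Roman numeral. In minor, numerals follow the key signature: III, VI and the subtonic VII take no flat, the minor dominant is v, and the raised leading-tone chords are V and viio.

The chord is a dominant seventh chord on E.
A dominant resolves down a perfect fifth: E → A. In D minor, A is scale degree 5, i.e. V.

V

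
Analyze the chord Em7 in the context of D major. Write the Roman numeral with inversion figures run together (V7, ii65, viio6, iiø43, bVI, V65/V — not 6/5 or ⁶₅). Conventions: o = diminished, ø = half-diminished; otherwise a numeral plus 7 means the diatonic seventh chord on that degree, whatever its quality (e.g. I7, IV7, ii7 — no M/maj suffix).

ii7

Stacked in thirds the chord is E-G-B-D: a minor seventh chord on E.
E is scale degree 2 in D major, and a minor seventh chord on that degree is written ii7.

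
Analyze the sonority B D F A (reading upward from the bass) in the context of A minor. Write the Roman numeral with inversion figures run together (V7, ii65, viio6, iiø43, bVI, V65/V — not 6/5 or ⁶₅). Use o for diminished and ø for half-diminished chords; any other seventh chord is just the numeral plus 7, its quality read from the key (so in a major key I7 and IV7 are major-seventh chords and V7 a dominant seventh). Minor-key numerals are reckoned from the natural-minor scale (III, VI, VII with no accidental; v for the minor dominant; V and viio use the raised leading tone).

iiø7

Stacked in thirds the chord is B-D-F-A: a half-diminished seventh chord on B.
B is scale degree 2 in A minor, and a half-diminished seventh chord on that degree is written iiø7.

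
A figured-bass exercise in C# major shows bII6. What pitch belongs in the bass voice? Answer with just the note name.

bII in C# major has root D; the chord is D-F#-A.
The figure 6 means first inversion — the third is in the bass.

F#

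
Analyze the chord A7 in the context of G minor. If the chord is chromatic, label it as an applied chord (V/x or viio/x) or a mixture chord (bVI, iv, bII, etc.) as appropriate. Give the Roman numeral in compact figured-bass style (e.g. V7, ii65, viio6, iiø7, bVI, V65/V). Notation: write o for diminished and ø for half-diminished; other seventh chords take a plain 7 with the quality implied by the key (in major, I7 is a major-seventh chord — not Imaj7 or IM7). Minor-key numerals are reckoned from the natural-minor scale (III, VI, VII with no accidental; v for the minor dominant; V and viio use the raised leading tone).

V7/V

Stacked in thirds the chord is A-C#-E-G: a dominant seventh chord on A.
A is not a diatonic chord root with this quality in G minor, but it lies a perfect fifth above D (V), so the chord functions as an applied dominant of V.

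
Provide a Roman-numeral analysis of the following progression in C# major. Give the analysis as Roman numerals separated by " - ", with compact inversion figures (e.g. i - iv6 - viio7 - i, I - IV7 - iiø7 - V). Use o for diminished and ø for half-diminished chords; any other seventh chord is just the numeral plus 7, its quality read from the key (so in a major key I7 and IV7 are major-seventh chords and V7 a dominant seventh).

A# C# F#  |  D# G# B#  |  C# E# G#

A#-C#-F#: root F# is the subdominant; major triad there is IV6.
D#-G#-B#: root G# is the dominant; major triad there is V64.
C#-E#-G# has root C#, degree 1 in C# major, so I.

IV6 - V64 - I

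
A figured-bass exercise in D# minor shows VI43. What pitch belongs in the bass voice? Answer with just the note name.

F#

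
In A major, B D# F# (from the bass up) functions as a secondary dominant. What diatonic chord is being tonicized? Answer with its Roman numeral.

The chord is a major triad on B.
A dominant resolves down a perfect fifth: B → E. In A major, E is scale degree 5, i.e. V.

V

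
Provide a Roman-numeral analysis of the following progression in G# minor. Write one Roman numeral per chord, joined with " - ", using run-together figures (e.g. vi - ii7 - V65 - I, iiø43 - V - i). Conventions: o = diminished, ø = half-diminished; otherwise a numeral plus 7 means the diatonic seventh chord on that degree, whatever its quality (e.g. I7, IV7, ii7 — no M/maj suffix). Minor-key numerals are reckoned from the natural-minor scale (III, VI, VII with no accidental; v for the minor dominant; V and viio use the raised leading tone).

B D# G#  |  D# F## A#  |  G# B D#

B-D#-G# has root G#, degree 1 in G# minor, so i6.
D#-F##-A# has root D#, degree 5 in G# minor, so V.
G#-B-D# has root G#, degree 1 in G# minor, so i.

i6 - V - i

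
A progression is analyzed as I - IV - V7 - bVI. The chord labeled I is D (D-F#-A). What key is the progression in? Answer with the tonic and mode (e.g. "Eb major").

The anchor chord is a major triad on D, labeled I.
If D is scale degree 1 and the mode makes that degree carry a major triad, the tonic is D and the mode is major.

D major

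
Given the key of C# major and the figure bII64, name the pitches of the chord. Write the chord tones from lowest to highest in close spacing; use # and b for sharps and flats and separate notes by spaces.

A D F#

bII64 is the Neapolitan chord — a major triad on the lowered second degree. In C# major that root is D.
So the chord is D-F#-A.
With the 64 figure the chord is in second inversion; from the bass A upward in close position it reads A-D-F#.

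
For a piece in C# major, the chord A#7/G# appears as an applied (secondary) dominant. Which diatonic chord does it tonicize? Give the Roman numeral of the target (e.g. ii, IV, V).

ii

The chord is a dominant seventh chord on A#.
A dominant resolves down a perfect fifth: A# → D#. In C# major, D# is scale degree 2, i.e. ii.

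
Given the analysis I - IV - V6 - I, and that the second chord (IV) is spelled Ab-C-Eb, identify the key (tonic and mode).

Eb major

The chord Ab is a major triad rooted on Ab; its label is IV.
If Ab is scale degree 4 and the mode makes that degree carry a major triad, the tonic is Eb and the mode is major.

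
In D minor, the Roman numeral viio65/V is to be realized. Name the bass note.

B

The applied chord viio65/V is rooted on G#: G#-B-D-F.
The figure 65 means first inversion — the third is in the bass.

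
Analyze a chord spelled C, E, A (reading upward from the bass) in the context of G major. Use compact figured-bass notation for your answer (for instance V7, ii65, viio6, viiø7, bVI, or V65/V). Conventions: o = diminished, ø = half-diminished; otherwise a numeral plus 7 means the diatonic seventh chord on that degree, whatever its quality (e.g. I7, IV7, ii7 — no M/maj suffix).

ii6

Stacked in thirds the chord is A-C-E: a minor triad on A.
In G major, A is the supertonic; the diatonic minor triad there is ii.
With C in the bass the chord is in first inversion, so the figured bass is 6.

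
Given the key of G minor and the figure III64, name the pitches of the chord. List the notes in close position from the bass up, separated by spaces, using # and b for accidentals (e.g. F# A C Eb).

F Bb D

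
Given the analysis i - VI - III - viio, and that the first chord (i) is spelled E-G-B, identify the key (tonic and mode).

i is given as E-G-B — a minor triad with root E.
If E is scale degree 1 and the mode makes that degree carry a minor triad, the tonic is E and the mode is minor.

E minor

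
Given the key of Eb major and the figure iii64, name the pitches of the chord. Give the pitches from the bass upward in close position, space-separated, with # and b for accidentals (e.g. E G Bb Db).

In Eb major, the third degree is G, and the diatonic chord built there is a minor triad.
Stacking thirds from G gives G-Bb-D.
With the 64 figure the chord is in second inversion; from the bass D upward in close position it reads D-G-Bb.

D G Bb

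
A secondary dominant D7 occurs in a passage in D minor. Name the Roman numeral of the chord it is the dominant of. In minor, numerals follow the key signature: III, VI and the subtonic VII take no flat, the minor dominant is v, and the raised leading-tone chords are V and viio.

iv

The chord is a dominant seventh chord on D.
A dominant resolves down a perfect fifth: D → G. In D minor, G is scale degree 4, i.e. iv.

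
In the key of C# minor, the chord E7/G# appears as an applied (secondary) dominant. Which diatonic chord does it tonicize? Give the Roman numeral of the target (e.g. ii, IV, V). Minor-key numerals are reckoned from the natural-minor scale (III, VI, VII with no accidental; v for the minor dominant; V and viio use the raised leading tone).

VI

The chord is a dominant seventh chord on E.
A dominant resolves down a perfect fifth: E → A. In C# minor, A is scale degree 6, i.e. VI.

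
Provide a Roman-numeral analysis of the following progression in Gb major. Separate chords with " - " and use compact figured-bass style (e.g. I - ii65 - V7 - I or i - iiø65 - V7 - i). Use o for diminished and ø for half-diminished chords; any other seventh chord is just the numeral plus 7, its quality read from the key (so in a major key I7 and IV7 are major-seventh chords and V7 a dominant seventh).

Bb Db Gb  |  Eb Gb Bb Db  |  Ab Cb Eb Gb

I6 - vi7 - ii7

Bb-Db-Gb: major triad on Gb = scale degree 1 → I6.
Eb-Gb-Bb-Db: minor seventh chord on Eb = scale degree 6 → vi7.
Ab-Cb-Eb-Gb: root Ab is the supertonic; minor seventh chord there is ii7.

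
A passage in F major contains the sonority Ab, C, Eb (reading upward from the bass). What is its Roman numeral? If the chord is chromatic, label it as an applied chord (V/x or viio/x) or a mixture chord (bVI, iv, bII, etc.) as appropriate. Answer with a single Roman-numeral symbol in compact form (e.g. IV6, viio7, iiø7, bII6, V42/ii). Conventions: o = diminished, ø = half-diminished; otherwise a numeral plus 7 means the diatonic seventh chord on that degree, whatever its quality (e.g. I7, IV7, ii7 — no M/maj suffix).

bIII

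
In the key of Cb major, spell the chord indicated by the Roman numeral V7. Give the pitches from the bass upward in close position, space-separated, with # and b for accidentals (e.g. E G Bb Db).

Gb Bb Db Fb

The numeral's case and figure indicate a dominant seventh chord. In Cb major its root, scale degree 5, is Gb.
That chord is spelled Gb-Bb-Db-Fb.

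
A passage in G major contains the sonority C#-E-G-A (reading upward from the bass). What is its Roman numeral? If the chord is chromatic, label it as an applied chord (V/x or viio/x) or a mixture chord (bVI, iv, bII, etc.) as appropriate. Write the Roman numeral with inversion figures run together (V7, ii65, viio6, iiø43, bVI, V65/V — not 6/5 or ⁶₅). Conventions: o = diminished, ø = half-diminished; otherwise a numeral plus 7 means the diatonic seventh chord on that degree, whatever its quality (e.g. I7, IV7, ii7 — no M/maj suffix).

Stacked in thirds the chord is A-C#-E-G: a dominant seventh chord on A.
A is not a diatonic chord root with this quality in G major, but it lies a perfect fifth above D (V), so the chord functions as an applied dominant of V.
With C# in the bass the chord is in first inversion, so the figured bass is 65.

V65/V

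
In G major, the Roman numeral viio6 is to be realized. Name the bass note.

A

viio in G major has root F#; the chord is F#-A-C.
The figure 6 means first inversion — the third is in the bass.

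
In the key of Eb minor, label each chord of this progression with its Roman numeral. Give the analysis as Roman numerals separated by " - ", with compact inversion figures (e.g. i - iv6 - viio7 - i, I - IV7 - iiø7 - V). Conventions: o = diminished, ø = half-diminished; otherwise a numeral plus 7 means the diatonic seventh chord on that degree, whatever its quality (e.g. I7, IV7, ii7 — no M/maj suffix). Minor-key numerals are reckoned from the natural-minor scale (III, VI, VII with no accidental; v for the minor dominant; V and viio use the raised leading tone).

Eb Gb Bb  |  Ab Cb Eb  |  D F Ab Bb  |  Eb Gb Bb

i - iv - V65 - i

Eb-Gb-Bb has root Eb, degree 1 in Eb minor, so i.
Ab-Cb-Eb has root Ab, degree 4 in Eb minor, so iv.
D-F-Ab-Bb has root Bb, degree 5 in Eb minor, so V65.
Eb-Gb-Bb: minor triad on Eb = scale degree 1 → i.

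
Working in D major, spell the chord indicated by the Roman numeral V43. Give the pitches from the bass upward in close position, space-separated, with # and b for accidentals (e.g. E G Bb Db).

The numeral's case and figure indicate a dominant seventh chord. In D major its root, scale degree 5, is A.
Stacking thirds from A gives A-C#-E-G.
The figured bass 43 indicates second inversion, placing the fifth (E) in the bass: E-G-A-C#.

E G A C#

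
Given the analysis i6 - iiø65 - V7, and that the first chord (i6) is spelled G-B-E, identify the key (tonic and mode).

E minor

The anchor chord is a minor triad on E, labeled i6.
If E is scale degree 1 and the mode makes that degree carry a minor triad, the tonic is E and the mode is minor.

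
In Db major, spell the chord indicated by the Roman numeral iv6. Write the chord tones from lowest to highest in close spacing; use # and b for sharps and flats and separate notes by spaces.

Bbb Db Gb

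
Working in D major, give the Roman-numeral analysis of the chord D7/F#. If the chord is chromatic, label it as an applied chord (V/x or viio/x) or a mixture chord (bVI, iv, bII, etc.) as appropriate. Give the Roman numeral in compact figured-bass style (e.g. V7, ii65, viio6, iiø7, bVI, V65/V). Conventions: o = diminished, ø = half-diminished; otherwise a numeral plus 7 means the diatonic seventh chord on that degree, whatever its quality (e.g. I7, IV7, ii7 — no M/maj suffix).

Stacked in thirds the chord is D-F#-A-C: a dominant seventh chord on D.
D is not a diatonic chord root with this quality in D major, but it lies a perfect fifth above G (IV), so the chord functions as an applied dominant of IV.
With F# in the bass the chord is in first inversion, so the figured bass is 65.

V65/IV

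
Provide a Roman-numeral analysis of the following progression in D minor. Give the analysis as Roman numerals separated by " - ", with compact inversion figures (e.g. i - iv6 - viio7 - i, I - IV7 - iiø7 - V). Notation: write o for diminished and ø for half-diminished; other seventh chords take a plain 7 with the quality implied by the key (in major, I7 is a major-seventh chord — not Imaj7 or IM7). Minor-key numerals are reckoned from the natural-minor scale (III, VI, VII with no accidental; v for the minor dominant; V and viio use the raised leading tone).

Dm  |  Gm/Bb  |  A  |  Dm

Dm: root D is the tonic; minor triad there is i.
Gm/Bb: minor triad on G = scale degree 4 → iv6.
A has root A, degree 5 in D minor, so V.
Dm: root D is the tonic; minor triad there is i.

i - iv6 - V - i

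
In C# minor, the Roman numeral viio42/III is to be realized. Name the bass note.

The applied chord viio42/III is rooted on D#: D#-F#-A-C.
The figure 42 means third inversion — the seventh is in the bass.

C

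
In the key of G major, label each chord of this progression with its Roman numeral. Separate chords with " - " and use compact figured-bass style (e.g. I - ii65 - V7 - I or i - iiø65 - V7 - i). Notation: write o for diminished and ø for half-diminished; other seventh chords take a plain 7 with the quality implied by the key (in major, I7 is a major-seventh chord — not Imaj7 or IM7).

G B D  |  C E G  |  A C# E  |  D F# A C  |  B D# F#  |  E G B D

G-B-D: major triad on G = scale degree 1 → I.
C-E-G: major triad on C = scale degree 4 → IV.
A-C#-E: a major triad on A, the applied dominant of V → V/V.
D-F#-A-C: root D is the dominant; dominant seventh chord there is V7.
B-D#-F#: a major triad on B, the applied dominant of vi → V/vi.
E-G-B-D: minor seventh chord on E = scale degree 6 → vi7.

I - IV - V/V - V7 - V/vi - vi7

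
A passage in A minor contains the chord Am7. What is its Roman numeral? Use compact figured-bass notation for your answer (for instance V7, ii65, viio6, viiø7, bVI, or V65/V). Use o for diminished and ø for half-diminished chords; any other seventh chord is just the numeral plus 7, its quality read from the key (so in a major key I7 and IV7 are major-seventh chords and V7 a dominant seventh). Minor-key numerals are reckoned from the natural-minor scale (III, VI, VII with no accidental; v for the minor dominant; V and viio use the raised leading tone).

i7

The pitches A-C-E-G form a minor seventh chord rooted on A.
A is scale degree 1 in A minor, and a minor seventh chord on that degree is written i7.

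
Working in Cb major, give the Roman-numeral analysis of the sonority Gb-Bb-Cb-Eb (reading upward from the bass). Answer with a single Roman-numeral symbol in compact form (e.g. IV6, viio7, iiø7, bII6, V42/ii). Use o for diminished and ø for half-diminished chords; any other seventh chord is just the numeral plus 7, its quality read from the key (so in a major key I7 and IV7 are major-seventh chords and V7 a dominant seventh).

The pitches Cb-Eb-Gb-Bb form a major seventh chord rooted on Cb.
In Cb major, Cb is the tonic; the diatonic major seventh chord there is I7.
With Gb in the bass the chord is in second inversion, so the figured bass is 43.

I43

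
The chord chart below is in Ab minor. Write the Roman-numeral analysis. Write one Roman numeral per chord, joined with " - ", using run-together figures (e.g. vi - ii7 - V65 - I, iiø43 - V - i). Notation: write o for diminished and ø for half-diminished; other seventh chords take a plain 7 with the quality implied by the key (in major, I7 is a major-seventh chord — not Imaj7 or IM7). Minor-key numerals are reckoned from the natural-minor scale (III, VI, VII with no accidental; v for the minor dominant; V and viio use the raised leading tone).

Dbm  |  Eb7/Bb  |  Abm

iv - V43 - i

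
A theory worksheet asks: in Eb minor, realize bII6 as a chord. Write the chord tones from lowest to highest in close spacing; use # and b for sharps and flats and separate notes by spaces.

Ab Cb Fb

Scale degree 2 in Eb minor is F; lowering it a half step gives Fb. bII6 is the Neapolitan sixth — a major triad on the lowered second degree, here in its customary first inversion.
So the chord is Fb-Ab-Cb.
With the 6 figure the chord is in first inversion; from the bass Ab upward in close position it reads Ab-Cb-Fb.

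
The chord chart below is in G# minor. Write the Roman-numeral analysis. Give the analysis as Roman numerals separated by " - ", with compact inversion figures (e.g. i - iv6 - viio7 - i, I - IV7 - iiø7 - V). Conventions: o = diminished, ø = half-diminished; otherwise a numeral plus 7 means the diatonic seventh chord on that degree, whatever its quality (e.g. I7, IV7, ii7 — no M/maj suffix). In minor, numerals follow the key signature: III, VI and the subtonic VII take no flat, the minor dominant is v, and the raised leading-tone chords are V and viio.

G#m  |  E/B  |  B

G#m has root G#, degree 1 in G# minor, so i.
E/B: major triad on E = scale degree 6 → VI64.
B: root B is the mediant; major triad there is III.

i - VI64 - III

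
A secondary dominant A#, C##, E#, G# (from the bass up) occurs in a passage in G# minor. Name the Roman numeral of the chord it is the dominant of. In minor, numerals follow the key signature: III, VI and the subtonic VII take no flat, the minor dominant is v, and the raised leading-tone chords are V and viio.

V

The chord is a dominant seventh chord on A#.
A dominant resolves down a perfect fifth: A# → D#. In G# minor, D# is scale degree 5, i.e. V.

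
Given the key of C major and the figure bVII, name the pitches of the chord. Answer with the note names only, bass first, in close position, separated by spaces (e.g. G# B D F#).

Bb D F

Scale degree 7 in C major is B; lowering it a half step gives Bb. bVII is a major triad on the lowered seventh degree (the subtonic), borrowed from the parallel minor.
So the chord is Bb-D-F, a major triad.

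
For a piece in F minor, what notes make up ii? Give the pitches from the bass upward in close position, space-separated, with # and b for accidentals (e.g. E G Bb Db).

ii is the minor supertonic, borrowed from the parallel major (the Dorian ii). In F minor that root is G.
So the chord is G-Bb-D, a minor triad.

G Bb D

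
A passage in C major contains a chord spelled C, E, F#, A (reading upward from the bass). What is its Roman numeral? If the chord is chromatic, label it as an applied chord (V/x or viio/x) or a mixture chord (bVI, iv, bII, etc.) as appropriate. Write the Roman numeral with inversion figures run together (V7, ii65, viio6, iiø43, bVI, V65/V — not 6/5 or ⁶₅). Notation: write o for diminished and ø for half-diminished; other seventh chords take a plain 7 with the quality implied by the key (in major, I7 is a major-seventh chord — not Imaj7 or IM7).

viiø43/V

The pitches F#-A-C-E form a half-diminished seventh chord rooted on F#.
F# sits a half step below G (V in C major); a diminished chord there is the applied leading-tone chord of V.
With C in the bass the chord is in second inversion, so the figured bass is 43.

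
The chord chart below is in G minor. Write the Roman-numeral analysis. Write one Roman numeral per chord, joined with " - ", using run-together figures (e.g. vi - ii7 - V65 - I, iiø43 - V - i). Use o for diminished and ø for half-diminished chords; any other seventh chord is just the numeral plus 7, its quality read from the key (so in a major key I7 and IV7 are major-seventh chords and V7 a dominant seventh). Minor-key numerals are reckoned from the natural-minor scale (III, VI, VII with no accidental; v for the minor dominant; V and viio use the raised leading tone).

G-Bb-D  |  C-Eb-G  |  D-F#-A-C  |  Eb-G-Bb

G-Bb-D: minor triad on G = scale degree 1 → i.
C-Eb-G: minor triad on C = scale degree 4 → iv.
D-F#-A-C: root D is the dominant; dominant seventh chord there is V7.
Eb-G-Bb has root Eb, degree 6 in G minor, so VI.

i - iv - V7 - VI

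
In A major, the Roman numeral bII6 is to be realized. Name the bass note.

D

bII in A major has root Bb; the chord is Bb-D-F.
The figure 6 means first inversion — the third is in the bass.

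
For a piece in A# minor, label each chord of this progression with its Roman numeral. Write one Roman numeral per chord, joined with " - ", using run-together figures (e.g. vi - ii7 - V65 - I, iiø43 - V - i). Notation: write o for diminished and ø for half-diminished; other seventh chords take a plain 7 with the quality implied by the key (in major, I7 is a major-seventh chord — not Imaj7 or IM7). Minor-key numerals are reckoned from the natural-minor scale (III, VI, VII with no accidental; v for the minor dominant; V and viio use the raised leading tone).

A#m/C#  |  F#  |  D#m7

A#m/C#: root A# is the tonic; minor triad there is i6.
F#: root F# is the submediant; major triad there is VI.
D#m7: root D# is the subdominant; minor seventh chord there is iv7.

i6 - VI - iv7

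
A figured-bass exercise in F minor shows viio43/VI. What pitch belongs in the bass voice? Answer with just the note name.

Gb

The applied chord viio43/VI is rooted on C: C-Eb-Gb-Bbb.
The figure 43 means second inversion — the fifth is in the bass.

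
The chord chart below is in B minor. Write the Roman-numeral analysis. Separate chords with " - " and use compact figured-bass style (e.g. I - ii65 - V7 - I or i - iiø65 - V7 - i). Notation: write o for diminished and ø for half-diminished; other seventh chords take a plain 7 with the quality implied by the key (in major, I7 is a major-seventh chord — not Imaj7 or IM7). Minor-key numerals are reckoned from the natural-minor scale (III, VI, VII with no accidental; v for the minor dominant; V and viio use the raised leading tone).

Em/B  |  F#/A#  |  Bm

Em/B has root E, degree 4 in B minor, so iv64.
F#/A#: major triad on F# = scale degree 5 → V6.
Bm has root B, degree 1 in B minor, so i.

iv64 - V6 - i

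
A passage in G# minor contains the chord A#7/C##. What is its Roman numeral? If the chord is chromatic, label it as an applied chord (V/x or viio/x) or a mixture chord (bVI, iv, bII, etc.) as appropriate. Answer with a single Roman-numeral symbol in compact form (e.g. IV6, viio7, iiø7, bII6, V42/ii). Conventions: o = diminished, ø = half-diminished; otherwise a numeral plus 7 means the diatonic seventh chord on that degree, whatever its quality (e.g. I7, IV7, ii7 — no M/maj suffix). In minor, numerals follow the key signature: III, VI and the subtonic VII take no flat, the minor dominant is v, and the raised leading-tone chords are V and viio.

Stacked in thirds the chord is A#-C##-E#-G#: a dominant seventh chord on A#.
A# is not a diatonic chord root with this quality in G# minor, but it lies a perfect fifth above D# (V), so the chord functions as an applied dominant of V.
With C## in the bass the chord is in first inversion, so the figured bass is 65.

V65/V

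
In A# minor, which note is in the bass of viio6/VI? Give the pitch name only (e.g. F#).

G#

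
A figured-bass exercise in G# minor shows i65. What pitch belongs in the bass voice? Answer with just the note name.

B

i in G# minor has root G#; the chord is G#-B-D#-F#.
The figure 65 means first inversion — the third is in the bass.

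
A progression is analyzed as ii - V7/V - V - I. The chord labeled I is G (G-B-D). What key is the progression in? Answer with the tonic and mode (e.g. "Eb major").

The anchor chord is a major triad on G, labeled I.
If G is scale degree 1 and the mode makes that degree carry a major triad, the tonic is G and the mode is major.

G major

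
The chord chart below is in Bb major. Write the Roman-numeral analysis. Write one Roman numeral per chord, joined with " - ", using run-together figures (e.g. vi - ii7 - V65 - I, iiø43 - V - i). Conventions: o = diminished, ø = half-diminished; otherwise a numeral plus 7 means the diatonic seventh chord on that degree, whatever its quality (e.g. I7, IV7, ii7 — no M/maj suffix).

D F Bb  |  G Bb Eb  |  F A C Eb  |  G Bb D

D-F-Bb: major triad on Bb = scale degree 1 → I6.
G-Bb-Eb: major triad on Eb = scale degree 4 → IV6.
F-A-C-Eb: root F is the dominant; dominant seventh chord there is V7.
G-Bb-D: minor triad on G = scale degree 6 → vi.

I6 - IV6 - V7 - vi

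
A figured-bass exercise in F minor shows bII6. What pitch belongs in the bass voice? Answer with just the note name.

Bb

bII in F minor has root Gb; the chord is Gb-Bb-Db.
The figure 6 means first inversion — the third is in the bass.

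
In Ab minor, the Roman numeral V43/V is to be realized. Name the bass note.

F

The applied chord V43/V is rooted on Bb: Bb-D-F-Ab.
The figure 43 means second inversion — the fifth is in the bass.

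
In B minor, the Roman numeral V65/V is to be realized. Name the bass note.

E#

The applied chord V65/V is rooted on C#: C#-E#-G#-B.
The figure 65 means first inversion — the third is in the bass.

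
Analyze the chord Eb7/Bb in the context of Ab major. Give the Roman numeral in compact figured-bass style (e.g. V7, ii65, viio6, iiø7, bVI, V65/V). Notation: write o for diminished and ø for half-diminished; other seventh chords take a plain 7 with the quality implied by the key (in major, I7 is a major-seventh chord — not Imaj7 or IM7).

V43

The pitches Eb-G-Bb-Db form a dominant seventh chord rooted on Eb.
Eb is scale degree 5 in Ab major, and a dominant seventh chord on that degree is written V7.
With Bb in the bass the chord is in second inversion, so the figured bass is 43.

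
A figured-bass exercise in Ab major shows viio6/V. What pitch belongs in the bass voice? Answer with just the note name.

F

The applied chord viio6/V is rooted on D: D-F-Ab.
The figure 6 means first inversion — the third is in the bass.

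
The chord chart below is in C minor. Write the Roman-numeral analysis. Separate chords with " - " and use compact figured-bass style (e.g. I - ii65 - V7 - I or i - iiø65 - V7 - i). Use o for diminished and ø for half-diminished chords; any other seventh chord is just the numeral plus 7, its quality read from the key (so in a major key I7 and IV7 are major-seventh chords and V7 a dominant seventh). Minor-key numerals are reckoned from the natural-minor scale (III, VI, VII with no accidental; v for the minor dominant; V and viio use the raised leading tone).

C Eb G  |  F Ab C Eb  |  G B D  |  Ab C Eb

i - iv7 - V - VI

C-Eb-G: minor triad on C = scale degree 1 → i.
F-Ab-C-Eb: root F is the subdominant; minor seventh chord there is iv7.
G-B-D: major triad on G = scale degree 5 → V.
Ab-C-Eb: root Ab is the submediant; major triad there is VI.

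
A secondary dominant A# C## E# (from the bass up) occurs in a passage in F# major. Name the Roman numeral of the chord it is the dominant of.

vi

The chord is a major triad on A#.
A dominant resolves down a perfect fifth: A# → D#. In F# major, D# is scale degree 6, i.e. vi.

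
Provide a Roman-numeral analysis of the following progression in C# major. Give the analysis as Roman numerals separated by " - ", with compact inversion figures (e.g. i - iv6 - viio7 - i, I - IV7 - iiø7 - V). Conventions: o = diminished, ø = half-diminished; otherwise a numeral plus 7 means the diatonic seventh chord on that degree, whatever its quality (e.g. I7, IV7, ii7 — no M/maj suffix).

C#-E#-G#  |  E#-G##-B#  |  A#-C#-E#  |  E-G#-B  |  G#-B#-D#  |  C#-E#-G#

C#-E#-G# has root C#, degree 1 in C# major, so I.
E#-G##-B#: a major triad on E#, the applied dominant of vi → V/vi.
A#-C#-E#: minor triad on A# = scale degree 6 → vi.
E-G#-B is non-diatonic — bIII, a mixture chord from C# minor.
G#-B#-D#: major triad on G# = scale degree 5 → V.
C#-E#-G#: major triad on C# = scale degree 1 → I.

I - V/vi - vi - bIII - V - I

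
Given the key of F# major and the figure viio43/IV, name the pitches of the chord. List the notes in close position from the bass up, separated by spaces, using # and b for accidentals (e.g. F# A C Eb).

The slash marks an applied leading-tone chord: viio of IV. In F# major, IV is B, so the leading tone to it is A#, a half step below.
Building a fully diminished seventh chord on A# gives A#-C#-E-G.
The figured bass 43 indicates second inversion, placing the fifth (E) in the bass: E-G-A#-C#.

E G A# C#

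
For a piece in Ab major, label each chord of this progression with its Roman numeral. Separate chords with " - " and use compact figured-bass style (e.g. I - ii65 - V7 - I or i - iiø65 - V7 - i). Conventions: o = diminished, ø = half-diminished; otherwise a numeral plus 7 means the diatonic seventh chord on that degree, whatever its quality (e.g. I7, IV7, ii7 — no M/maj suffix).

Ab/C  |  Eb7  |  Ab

I6 - V7 - I

Ab/C: major triad on Ab = scale degree 1 → I6.
Eb7 has root Eb, degree 5 in Ab major, so V7.
Ab: root Ab is the tonic; major triad there is I.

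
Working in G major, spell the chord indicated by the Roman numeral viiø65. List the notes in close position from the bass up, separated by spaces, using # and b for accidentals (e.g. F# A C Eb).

A C E F#

The numeral's case and figure indicate a half-diminished seventh chord. In G major its root, the leading tone, is F#.
That chord is spelled F#-A-C-E.
The figured bass 65 indicates first inversion, placing the third (A) in the bass: A-C-E-F#.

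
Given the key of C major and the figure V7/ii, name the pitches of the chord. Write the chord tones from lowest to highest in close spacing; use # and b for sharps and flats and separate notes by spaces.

The slash means an applied dominant: we want the dominant of ii. In C major, ii is D minor, and its dominant is built on A.
Building a dominant seventh chord on A gives A-C#-E-G.

A C# E G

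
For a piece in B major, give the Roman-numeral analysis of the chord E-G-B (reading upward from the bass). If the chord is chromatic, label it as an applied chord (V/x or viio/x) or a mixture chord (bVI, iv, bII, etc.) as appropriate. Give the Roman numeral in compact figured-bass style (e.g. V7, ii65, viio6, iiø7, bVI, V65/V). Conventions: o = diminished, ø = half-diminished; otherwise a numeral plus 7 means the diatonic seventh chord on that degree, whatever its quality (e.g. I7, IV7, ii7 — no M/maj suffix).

iv

Stacked in thirds the chord is E-G-B: a minor triad on E.
E is the fourth degree of B major. This is the minor subdominant, borrowed from the parallel minor.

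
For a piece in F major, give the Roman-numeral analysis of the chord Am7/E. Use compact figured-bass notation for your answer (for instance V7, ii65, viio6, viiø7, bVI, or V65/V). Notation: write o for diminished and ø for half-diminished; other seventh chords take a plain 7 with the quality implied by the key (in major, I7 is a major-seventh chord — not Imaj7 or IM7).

iii43

Stacked in thirds the chord is A-C-E-G: a minor seventh chord on A.
In F major, A is the mediant; the diatonic minor seventh chord there is iii7.
With E in the bass the chord is in second inversion, so the figured bass is 43.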